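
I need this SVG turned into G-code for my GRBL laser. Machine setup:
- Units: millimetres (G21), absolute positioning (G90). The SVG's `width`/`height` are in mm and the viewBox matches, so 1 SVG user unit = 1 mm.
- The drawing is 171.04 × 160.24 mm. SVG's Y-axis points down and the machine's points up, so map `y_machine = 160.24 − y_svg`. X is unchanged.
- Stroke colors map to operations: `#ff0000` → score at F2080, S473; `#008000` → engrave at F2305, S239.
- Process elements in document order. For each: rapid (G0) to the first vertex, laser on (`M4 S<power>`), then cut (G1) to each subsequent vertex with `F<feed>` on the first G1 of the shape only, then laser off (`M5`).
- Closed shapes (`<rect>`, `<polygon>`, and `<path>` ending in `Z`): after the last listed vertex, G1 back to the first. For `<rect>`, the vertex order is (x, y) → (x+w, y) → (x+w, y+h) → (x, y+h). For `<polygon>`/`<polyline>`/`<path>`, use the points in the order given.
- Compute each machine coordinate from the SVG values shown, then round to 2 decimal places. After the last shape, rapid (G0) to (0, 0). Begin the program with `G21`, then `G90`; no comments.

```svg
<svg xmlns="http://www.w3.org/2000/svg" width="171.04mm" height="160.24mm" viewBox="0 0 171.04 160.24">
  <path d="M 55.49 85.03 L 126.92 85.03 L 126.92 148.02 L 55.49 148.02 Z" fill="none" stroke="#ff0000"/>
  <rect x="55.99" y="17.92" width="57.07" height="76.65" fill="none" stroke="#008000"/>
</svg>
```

viewBox `0 0 171.04 160.24` with mm width/height → 1 unit = 1 mm. Flip: y_m = 160.24 − y_svg.

**Shape 1** — `<path>` rectangle, stroke `#ff0000` → score (S473, F2080). Machine vertices: (55.49,75.21) → (126.92,75.21) → (126.92,12.22) → (55.49,12.22) → (55.49,75.21). Closed: final G1 returns to the first vertex.

**Shape 2** — `<rect>` rectangle, stroke `#008000` → engrave (S239, F2305). Machine vertices: (55.99,142.32) → (113.06,142.32) → (113.06,65.67) → (55.99,65.67) → (55.99,142.32). Closed: final G1 returns to the first vertex.

G21
G90
G0 X55.49 Y75.21
M4 S473
G1 X126.92 Y75.21 F2080
G1 X126.92 Y12.22
G1 X55.49 Y12.22
G1 X55.49 Y75.21
M5
G0 X55.99 Y142.32
M4 S239
G1 X113.06 Y142.32 F2305
G1 X113.06 Y65.67
G1 X55.99 Y65.67
G1 X55.99 Y142.32
M5
G0 X0.00 Y0.00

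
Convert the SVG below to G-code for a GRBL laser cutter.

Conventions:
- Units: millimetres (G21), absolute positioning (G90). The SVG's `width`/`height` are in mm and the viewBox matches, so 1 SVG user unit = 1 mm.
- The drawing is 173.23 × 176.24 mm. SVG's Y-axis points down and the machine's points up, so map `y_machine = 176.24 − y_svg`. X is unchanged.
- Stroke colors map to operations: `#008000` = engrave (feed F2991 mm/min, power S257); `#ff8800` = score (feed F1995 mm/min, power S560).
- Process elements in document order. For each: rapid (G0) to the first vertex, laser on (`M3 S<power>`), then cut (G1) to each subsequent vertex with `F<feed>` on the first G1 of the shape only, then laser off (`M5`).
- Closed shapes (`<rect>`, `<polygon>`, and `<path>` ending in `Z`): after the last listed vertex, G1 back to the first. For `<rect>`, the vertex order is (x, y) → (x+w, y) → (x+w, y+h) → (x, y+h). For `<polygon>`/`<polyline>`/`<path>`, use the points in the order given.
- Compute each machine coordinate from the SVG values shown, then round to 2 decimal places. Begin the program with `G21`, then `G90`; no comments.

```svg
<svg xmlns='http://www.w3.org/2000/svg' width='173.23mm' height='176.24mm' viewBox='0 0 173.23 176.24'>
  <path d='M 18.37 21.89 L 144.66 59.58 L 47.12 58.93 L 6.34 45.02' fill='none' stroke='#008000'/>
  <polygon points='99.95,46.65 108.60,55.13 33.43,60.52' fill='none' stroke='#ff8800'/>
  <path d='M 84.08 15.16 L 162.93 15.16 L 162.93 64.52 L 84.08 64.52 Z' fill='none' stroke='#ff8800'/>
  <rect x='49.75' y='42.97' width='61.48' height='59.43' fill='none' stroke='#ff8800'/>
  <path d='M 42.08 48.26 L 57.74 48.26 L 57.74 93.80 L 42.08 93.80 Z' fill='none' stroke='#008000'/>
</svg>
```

G21
G90
G0 X18.37 Y154.35
M3 S257
G1 X144.66 Y116.66 F2991
G1 X47.12 Y117.31
G1 X6.34 Y131.22
M5
G0 X99.95 Y129.59
M3 S560
G1 X108.60 Y121.11 F1995
G1 X33.43 Y115.72
G1 X99.95 Y129.59
M5
G0 X84.08 Y161.08
M3 S560
G1 X162.93 Y161.08 F1995
G1 X162.93 Y111.72
G1 X84.08 Y111.72
G1 X84.08 Y161.08
M5
G0 X49.75 Y133.27
M3 S560
G1 X111.23 Y133.27 F1995
G1 X111.23 Y73.84
G1 X49.75 Y73.84
G1 X49.75 Y133.27
M5
G0 X42.08 Y127.98
M3 S257
G1 X57.74 Y127.98 F2991
G1 X57.74 Y82.44
G1 X42.08 Y82.44
G1 X42.08 Y127.98
M5

Since the viewBox matches the mm dimensions, user units are millimetres directly. The only transform is the Y-flip y_m = 176.24 − y_svg.

Shape 1 is a open polyline drawn with `<path>`. Its stroke #008000 means engrave at S257, F2991. After flipping Y the toolpath is (18.37,154.35) → (144.66,116.66) → (47.12,117.31) → (6.34,131.22).

Shape 2 is a closed polygon drawn with `<polygon>`. Its stroke #ff8800 means score at S560, F1995. After flipping Y the toolpath is (99.95,129.59) → (108.60,121.11) → (33.43,115.72) → (99.95,129.59), returning to the start.

Shape 3 is a rectangle drawn with `<path>`. Its stroke #ff8800 means score at S560, F1995. After flipping Y the toolpath is (84.08,161.08) → (162.93,161.08) → (162.93,111.72) → (84.08,111.72) → (84.08,161.08), returning to the start.

Shape 4 is a rectangle drawn with `<rect>`. Its stroke #ff8800 means score at S560, F1995. After flipping Y the toolpath is (49.75,133.27) → (111.23,133.27) → (111.23,73.84) → (49.75,73.84) → (49.75,133.27), returning to the start.

Shape 5 is a rectangle drawn with `<path>`. Its stroke #008000 means engrave at S257, F2991. After flipping Y the toolpath is (42.08,127.98) → (57.74,127.98) → (57.74,82.44) → (42.08,82.44) → (42.08,127.98), returning to the start.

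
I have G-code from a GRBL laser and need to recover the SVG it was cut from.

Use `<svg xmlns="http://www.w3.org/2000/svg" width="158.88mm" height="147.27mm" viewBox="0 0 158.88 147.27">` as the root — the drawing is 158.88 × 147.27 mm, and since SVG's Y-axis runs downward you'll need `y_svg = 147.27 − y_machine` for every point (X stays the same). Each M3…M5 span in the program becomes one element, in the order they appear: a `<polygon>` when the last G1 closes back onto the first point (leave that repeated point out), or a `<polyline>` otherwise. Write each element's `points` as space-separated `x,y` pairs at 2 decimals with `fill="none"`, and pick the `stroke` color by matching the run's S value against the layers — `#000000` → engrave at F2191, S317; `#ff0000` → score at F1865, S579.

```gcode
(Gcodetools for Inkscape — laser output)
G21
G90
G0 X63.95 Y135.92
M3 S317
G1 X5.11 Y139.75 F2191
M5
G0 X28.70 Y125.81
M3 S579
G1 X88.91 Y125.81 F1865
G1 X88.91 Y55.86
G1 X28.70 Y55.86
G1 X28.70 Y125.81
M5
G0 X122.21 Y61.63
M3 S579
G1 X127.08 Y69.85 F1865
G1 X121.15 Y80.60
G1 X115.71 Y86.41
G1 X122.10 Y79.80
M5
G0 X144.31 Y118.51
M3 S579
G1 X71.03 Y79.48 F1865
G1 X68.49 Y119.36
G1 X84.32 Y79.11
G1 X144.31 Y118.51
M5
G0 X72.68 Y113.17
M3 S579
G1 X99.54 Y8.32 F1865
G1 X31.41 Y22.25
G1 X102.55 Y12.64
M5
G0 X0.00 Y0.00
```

Each laser-on run becomes one SVG element. Flip Y back into SVG space with y_svg = 147.27 − y_machine.

Run 1: power S317 maps to stroke `#000000` (engrave). The run is open, so emit a `<polyline>` with points (Y-flipped): 63.95,11.35 5.11,7.52.

Run 2: power S579 maps to stroke `#ff0000` (score). The run returns to its start, so emit a `<polygon>` with points (Y-flipped): 28.70,21.46 88.91,21.46 88.91,91.41 28.70,91.41.

Run 3: S579 ⇒ score layer `#ff0000`. The run is open, so emit a `<polyline>` with points (Y-flipped): 122.21,85.64 127.08,77.42 121.15,66.67 115.71,60.86 122.10,67.47.

Run 4: S579 ⇒ score layer `#ff0000`. The run returns to its start, so emit a `<polygon>` with points (Y-flipped): 144.31,28.76 71.03,67.79 68.49,27.91 84.32,68.16.

Run 5: the run's S579 means `#ff0000` (score). The run is open, so emit a `<polyline>` with points (Y-flipped): 72.68,34.10 99.54,138.95 31.41,125.02 102.55,134.63.

<svg xmlns="http://www.w3.org/2000/svg" width="158.88mm" height="147.27mm" viewBox="0 0 158.88 147.27">
  <polyline points="63.95,11.35 5.11,7.52" fill="none" stroke="#000000"/>
  <polygon points="28.70,21.46 88.91,21.46 88.91,91.41 28.70,91.41" fill="none" stroke="#ff0000"/>
  <polyline points="122.21,85.64 127.08,77.42 121.15,66.67 115.71,60.86 122.10,67.47" fill="none" stroke="#ff0000"/>
  <polygon points="144.31,28.76 71.03,67.79 68.49,27.91 84.32,68.16" fill="none" stroke="#ff0000"/>
  <polyline points="72.68,34.10 99.54,138.95 31.41,125.02 102.55,134.63" fill="none" stroke="#ff0000"/>
</svg>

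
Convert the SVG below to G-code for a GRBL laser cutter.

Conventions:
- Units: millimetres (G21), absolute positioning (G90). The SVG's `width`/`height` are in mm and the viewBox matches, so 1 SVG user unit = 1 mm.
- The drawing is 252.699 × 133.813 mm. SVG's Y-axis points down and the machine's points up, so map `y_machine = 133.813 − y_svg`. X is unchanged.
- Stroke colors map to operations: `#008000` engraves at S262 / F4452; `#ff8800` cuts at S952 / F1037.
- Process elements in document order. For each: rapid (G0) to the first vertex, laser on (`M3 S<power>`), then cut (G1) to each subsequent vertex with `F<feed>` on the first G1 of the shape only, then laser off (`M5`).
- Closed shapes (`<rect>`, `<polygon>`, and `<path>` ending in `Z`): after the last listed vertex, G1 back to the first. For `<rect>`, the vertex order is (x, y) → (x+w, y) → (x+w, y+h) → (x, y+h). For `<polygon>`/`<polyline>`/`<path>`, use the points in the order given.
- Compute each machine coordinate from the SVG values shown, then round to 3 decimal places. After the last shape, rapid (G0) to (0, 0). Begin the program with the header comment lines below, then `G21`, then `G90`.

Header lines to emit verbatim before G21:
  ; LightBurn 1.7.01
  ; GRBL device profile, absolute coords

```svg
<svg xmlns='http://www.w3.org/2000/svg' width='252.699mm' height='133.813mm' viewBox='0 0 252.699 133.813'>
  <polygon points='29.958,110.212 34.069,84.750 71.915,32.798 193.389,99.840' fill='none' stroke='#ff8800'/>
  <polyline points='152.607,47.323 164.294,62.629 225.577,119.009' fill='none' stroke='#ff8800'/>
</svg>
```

Since the viewBox matches the mm dimensions, user units are millimetres directly. The only transform is the Y-flip y_m = 133.813 − y_svg.

Shape 1 is a closed polygon drawn with `<polygon>`. Its stroke #ff8800 means cut at S952, F1037. After flipping Y the toolpath is (29.958,23.601) → (34.069,49.063) → (71.915,101.015) → (193.389,33.973) → (29.958,23.601), returning to the start.

Shape 2 is a open polyline drawn with `<polyline>`. Its stroke #ff8800 means cut at S952, F1037. After flipping Y the toolpath is (152.607,86.490) → (164.294,71.184) → (225.577,14.804).

; LightBurn 1.7.01
; GRBL device profile, absolute coords
G21
G90
G0 X29.958 Y23.601
M3 S952
G1 X34.069 Y49.063 F1037
G1 X71.915 Y101.015
G1 X193.389 Y33.973
G1 X29.958 Y23.601
M5
G0 X152.607 Y86.490
M3 S952
G1 X164.294 Y71.184 F1037
G1 X225.577 Y14.804
M5
G0 X0.000 Y0.000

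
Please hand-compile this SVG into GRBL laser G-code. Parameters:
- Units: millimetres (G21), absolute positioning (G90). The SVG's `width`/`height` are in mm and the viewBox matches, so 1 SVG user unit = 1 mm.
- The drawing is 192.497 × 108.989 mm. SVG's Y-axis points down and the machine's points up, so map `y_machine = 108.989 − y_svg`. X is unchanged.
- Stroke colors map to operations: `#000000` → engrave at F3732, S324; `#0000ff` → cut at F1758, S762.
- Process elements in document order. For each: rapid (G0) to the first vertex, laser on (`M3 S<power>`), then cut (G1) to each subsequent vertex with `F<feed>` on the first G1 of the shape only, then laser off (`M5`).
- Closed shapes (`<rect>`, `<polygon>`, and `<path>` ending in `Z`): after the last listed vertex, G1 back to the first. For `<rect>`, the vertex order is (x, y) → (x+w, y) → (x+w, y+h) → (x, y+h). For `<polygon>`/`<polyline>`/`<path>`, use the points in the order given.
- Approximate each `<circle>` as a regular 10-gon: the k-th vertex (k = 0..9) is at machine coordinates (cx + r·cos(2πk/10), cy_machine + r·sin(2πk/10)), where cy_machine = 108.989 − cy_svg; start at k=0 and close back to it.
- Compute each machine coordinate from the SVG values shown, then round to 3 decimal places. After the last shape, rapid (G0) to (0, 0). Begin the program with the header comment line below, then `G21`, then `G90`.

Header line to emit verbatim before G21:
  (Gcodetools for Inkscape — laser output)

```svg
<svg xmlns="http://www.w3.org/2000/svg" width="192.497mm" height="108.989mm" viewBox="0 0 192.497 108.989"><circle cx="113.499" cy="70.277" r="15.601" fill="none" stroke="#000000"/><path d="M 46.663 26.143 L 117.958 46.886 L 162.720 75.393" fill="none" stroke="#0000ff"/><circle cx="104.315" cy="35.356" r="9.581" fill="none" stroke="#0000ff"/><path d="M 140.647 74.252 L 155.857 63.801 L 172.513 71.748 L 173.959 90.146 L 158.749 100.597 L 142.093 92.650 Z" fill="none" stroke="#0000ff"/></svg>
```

(Gcodetools for Inkscape — laser output)
G21
G90
G0 X129.100 Y38.712
M3 S324
G1 X126.120 Y47.882 F3732
G1 X118.320 Y53.549
G1 X108.678 Y53.549
G1 X100.878 Y47.882
G1 X97.898 Y38.712
G1 X100.878 Y29.542
G1 X108.678 Y23.875
G1 X118.320 Y23.875
G1 X126.120 Y29.542
G1 X129.100 Y38.712
M5
G0 X46.663 Y82.846
M3 S762
G1 X117.958 Y62.103 F1758
G1 X162.720 Y33.596
M5
G0 X113.896 Y73.633
M3 S762
G1 X112.066 Y79.265 F1758
G1 X107.276 Y82.745
G1 X101.354 Y82.745
G1 X96.564 Y79.265
G1 X94.734 Y73.633
G1 X96.564 Y68.001
G1 X101.354 Y64.521
G1 X107.276 Y64.521
G1 X112.066 Y68.001
G1 X113.896 Y73.633
M5
G0 X140.647 Y34.737
M3 S762
G1 X155.857 Y45.188 F1758
G1 X172.513 Y37.241
G1 X173.959 Y18.843
G1 X158.749 Y8.392
G1 X142.093 Y16.339
G1 X140.647 Y34.737
M5
G0 X0.000 Y0.000

Since the viewBox matches the mm dimensions, user units are millimetres directly. The only transform is the Y-flip y_m = 108.989 − y_svg.

Shape 1 is a circle drawn with `<circle>`. Its stroke #000000 means engrave at S324, F3732. After flipping Y the toolpath is (129.100,38.712) → (126.120,47.882) → (118.320,53.549) → (108.678,53.549) → (100.878,47.882) → (97.898,38.712) → (100.878,29.542) → (108.678,23.875) → (118.320,23.875) → (126.120,29.542) → (129.100,38.712), returning to the start.

Shape 2 is a open polyline drawn with `<path>`. Its stroke #0000ff means cut at S762, F1758. After flipping Y the toolpath is (46.663,82.846) → (117.958,62.103) → (162.720,33.596).

Shape 3 is a circle drawn with `<circle>`. Its stroke #0000ff means cut at S762, F1758. After flipping Y the toolpath is (113.896,73.633) → (112.066,79.265) → (107.276,82.745) → (101.354,82.745) → (96.564,79.265) → (94.734,73.633) → (96.564,68.001) → (101.354,64.521) → (107.276,64.521) → (112.066,68.001) → (113.896,73.633), returning to the start.

Shape 4 is a regular polygon drawn with `<path>`. Its stroke #0000ff means cut at S762, F1758. After flipping Y the toolpath is (140.647,34.737) → (155.857,45.188) → (172.513,37.241) → (173.959,18.843) → (158.749,8.392) → (142.093,16.339) → (140.647,34.737), returning to the start.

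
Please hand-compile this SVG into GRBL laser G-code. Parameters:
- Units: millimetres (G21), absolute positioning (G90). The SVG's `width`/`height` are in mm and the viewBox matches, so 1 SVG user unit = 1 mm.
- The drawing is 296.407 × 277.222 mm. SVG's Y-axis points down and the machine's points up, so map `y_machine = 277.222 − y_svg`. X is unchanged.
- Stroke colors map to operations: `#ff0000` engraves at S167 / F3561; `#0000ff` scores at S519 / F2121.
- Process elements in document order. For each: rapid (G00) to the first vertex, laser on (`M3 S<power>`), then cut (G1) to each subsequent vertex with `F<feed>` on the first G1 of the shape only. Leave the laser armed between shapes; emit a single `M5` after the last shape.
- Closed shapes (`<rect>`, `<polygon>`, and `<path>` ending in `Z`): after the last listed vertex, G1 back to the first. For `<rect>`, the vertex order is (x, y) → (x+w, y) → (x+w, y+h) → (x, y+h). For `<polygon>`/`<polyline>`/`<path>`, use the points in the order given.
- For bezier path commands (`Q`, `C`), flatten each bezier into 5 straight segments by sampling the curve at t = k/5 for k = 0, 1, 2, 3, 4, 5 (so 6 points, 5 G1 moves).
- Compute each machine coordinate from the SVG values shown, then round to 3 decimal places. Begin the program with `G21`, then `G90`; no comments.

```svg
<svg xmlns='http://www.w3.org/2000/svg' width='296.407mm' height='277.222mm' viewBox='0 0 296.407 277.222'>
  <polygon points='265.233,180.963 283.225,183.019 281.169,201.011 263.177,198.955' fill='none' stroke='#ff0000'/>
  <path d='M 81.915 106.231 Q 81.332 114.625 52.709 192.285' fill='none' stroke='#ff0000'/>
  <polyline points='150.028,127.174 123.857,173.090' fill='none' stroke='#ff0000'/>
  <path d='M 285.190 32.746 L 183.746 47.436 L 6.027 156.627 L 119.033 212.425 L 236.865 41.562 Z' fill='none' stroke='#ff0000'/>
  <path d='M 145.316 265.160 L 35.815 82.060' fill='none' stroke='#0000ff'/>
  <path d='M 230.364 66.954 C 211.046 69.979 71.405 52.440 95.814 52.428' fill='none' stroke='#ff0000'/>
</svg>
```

G21
G90
G00 X265.233 Y96.259
M3 S167
G1 X283.225 Y94.203 F3561
G1 X281.169 Y76.211
G1 X263.177 Y78.267
G1 X265.233 Y96.259
G00 X81.915 Y170.991
M3 S167
G1 X80.560 Y164.863 F3561
G1 X76.962 Y153.193
G1 X71.121 Y135.982
G1 X63.037 Y113.230
G1 X52.709 Y84.937
G00 X150.028 Y150.048
M3 S167
G1 X123.857 Y104.132 F3561
G00 X285.190 Y244.476
M3 S167
G1 X183.746 Y229.786 F3561
G1 X6.027 Y120.595
G1 X119.033 Y64.797
G1 X236.865 Y235.660
G1 X285.190 Y244.476
G00 X145.316 Y12.062
M3 S519
G1 X35.815 Y195.162 F2121
G00 X230.364 Y210.268
M3 S167
G1 X206.609 Y210.616 F3561
G1 X167.627 Y214.071
G1 X127.067 Y218.804
G1 X98.580 Y222.988
G1 X95.814 Y224.794
M5

1 u = 1 mm; y_m = 277.222 − y.

[1] `<polygon>` regular polygon, #ff0000→engrave S167 F3561: (265.233,96.259) → (283.225,94.203) → (281.169,76.211) → (263.177,78.267) → (265.233,96.259) (closed)

[2] `<path>` quadratic bezier, #ff0000→engrave S167 F3561: (81.915,170.991) → (80.560,164.863) → (76.962,153.193) → (71.121,135.982) → (63.037,113.230) → (52.709,84.937)

[3] `<polyline>` line segment, #ff0000→engrave S167 F3561: (150.028,150.048) → (123.857,104.132)

[4] `<path>` closed polygon, #ff0000→engrave S167 F3561: (285.190,244.476) → (183.746,229.786) → (6.027,120.595) → (119.033,64.797) → (236.865,235.660) → (285.190,244.476) (closed)

[5] `<path>` line segment, #0000ff→score S519 F2121: (145.316,12.062) → (35.815,195.162)

[6] `<path>` cubic bezier, #ff0000→engrave S167 F3561: (230.364,210.268) → (206.609,210.616) → (167.627,214.071) → (127.067,218.804) → (98.580,222.988) → (95.814,224.794)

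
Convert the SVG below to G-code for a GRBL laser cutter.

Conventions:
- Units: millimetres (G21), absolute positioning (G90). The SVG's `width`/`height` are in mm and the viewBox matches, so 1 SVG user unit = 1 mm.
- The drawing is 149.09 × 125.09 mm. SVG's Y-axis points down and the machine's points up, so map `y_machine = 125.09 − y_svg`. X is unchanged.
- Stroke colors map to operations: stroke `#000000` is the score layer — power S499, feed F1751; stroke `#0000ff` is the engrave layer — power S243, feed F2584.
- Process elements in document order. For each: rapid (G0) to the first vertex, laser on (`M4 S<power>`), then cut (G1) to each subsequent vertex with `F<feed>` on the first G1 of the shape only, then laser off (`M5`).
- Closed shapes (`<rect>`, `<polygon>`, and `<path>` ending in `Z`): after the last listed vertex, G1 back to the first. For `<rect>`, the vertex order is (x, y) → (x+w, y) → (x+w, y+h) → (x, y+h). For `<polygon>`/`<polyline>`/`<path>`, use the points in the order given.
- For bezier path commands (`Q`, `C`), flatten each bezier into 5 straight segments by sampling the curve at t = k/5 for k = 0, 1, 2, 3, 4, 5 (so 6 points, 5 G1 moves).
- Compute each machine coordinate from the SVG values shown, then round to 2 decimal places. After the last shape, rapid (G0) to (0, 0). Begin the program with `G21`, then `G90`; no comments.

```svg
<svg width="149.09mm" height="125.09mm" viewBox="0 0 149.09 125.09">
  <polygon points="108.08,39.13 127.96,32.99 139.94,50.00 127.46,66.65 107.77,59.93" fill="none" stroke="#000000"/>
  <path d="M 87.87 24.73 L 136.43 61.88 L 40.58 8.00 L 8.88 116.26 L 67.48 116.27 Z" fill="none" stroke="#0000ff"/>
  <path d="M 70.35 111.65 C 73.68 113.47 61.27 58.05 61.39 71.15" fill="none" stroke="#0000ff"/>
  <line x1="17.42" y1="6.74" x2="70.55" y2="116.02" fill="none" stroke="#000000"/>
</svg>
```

G21
G90
G0 X108.08 Y85.96
M4 S499
G1 X127.96 Y92.10 F1751
G1 X139.94 Y75.09
G1 X127.46 Y58.44
G1 X107.77 Y65.16
G1 X108.08 Y85.96
M5
G0 X87.87 Y100.36
M4 S243
G1 X136.43 Y63.21 F2584
G1 X40.58 Y117.09
G1 X8.88 Y8.83
G1 X67.48 Y8.82
G1 X87.87 Y100.36
M5
G0 X70.35 Y13.44
M4 S243
G1 X70.69 Y18.21 F2584
G1 X68.60 Y30.68
G1 X65.45 Y44.82
G1 X62.60 Y54.58
G1 X61.39 Y53.94
M5
G0 X17.42 Y118.35
M4 S499
G1 X70.55 Y9.07 F1751
M5
G0 X0.00 Y0.00

1 u = 1 mm; y_m = 125.09 − y.

[1] `<polygon>` regular polygon, #000000→score S499 F1751: (108.08,85.96) → (127.96,92.10) → (139.94,75.09) → (127.46,58.44) → (107.77,65.16) → (108.08,85.96) (closed)

[2] `<path>` closed polygon, #0000ff→engrave S243 F2584: (87.87,100.36) → (136.43,63.21) → (40.58,117.09) → (8.88,8.83) → (67.48,8.82) → (87.87,100.36) (closed)

[3] `<path>` cubic bezier, #0000ff→engrave S243 F2584: (70.35,13.44) → (70.69,18.21) → (68.60,30.68) → (65.45,44.82) → (62.60,54.58) → (61.39,53.94)

[4] `<line>` line segment, #000000→score S499 F1751: (17.42,118.35) → (70.55,9.07)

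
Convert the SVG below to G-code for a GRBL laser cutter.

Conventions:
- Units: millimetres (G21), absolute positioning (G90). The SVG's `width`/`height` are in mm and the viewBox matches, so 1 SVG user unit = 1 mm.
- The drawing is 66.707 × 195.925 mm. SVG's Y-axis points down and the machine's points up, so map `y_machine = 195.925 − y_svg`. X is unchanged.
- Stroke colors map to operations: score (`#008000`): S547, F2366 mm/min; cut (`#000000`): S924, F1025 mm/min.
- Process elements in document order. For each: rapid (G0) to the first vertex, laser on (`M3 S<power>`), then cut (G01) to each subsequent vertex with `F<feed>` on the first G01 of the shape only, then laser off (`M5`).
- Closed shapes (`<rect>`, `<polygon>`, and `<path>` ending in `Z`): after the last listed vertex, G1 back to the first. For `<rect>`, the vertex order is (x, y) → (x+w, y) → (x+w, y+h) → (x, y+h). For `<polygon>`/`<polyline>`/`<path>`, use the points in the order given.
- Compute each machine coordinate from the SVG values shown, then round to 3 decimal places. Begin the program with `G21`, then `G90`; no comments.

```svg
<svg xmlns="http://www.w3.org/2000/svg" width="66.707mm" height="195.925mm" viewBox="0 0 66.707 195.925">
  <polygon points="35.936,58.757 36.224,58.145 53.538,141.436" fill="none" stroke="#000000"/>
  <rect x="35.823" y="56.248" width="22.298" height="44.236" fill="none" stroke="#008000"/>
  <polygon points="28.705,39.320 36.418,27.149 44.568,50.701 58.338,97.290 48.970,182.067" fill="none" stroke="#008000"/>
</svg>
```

G21
G90
G0 X35.936 Y137.168
M3 S924
G01 X36.224 Y137.780 F1025
G01 X53.538 Y54.489
G01 X35.936 Y137.168
M5
G0 X35.823 Y139.677
M3 S547
G01 X58.121 Y139.677 F2366
G01 X58.121 Y95.441
G01 X35.823 Y95.441
G01 X35.823 Y139.677
M5
G0 X28.705 Y156.605
M3 S547
G01 X36.418 Y168.776 F2366
G01 X44.568 Y145.224
G01 X58.338 Y98.635
G01 X48.970 Y13.858
G01 X28.705 Y156.605
M5

viewBox `0 0 66.707 195.925` with mm width/height → 1 unit = 1 mm. Flip: y_m = 195.925 − y_svg.

**Shape 1** — `<polygon>` closed polygon, stroke `#000000` → cut (S924, F1025). Machine vertices: (35.936,137.168) → (36.224,137.780) → (53.538,54.489) → (35.936,137.168). Closed: final G1 returns to the first vertex.

**Shape 2** — `<rect>` rectangle, stroke `#008000` → score (S547, F2366). Machine vertices: (35.823,139.677) → (58.121,139.677) → (58.121,95.441) → (35.823,95.441) → (35.823,139.677). Closed: final G1 returns to the first vertex.

**Shape 3** — `<polygon>` closed polygon, stroke `#008000` → score (S547, F2366). Machine vertices: (28.705,156.605) → (36.418,168.776) → (44.568,145.224) → (58.338,98.635) → (48.970,13.858) → (28.705,156.605). Closed: final G1 returns to the first vertex.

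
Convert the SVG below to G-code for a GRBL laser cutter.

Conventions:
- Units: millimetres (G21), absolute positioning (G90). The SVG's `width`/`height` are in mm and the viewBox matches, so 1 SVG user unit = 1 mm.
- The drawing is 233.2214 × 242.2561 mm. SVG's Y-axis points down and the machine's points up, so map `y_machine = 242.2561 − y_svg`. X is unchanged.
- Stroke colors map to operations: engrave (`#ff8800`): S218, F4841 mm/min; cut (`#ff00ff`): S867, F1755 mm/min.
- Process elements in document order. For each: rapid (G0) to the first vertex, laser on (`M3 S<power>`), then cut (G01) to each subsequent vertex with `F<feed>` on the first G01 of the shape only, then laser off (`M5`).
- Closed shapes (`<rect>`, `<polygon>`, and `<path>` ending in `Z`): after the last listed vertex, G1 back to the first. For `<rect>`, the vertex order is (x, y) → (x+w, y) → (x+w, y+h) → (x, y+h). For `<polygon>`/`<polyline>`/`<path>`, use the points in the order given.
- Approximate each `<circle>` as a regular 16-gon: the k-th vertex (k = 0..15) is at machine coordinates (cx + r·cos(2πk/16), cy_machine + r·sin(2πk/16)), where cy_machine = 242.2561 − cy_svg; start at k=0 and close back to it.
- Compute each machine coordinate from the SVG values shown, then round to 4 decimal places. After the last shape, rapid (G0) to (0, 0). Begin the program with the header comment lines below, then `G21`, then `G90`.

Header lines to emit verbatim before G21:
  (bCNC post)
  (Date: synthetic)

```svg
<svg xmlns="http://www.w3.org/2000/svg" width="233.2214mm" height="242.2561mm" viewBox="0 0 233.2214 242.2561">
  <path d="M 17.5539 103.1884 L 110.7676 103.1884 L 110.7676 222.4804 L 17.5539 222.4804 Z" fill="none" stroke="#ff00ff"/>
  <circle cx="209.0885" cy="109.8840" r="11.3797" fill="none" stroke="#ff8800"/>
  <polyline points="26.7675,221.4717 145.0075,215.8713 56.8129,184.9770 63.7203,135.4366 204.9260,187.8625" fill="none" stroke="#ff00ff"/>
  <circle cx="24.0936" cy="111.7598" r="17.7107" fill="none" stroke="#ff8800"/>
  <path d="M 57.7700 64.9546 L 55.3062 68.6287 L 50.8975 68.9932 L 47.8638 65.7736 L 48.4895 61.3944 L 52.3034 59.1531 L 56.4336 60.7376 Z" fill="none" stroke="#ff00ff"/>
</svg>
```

(bCNC post)
(Date: synthetic)
G21
G90
G0 X17.5539 Y139.0677
M3 S867
G01 X110.7676 Y139.0677 F1755
G01 X110.7676 Y19.7757
G01 X17.5539 Y19.7757
G01 X17.5539 Y139.0677
M5
G0 X220.4682 Y132.3721
M3 S218
G01 X219.6020 Y136.7269 F4841
G01 X217.1352 Y140.4188
G01 X213.4433 Y142.8856
G01 X209.0885 Y143.7518
G01 X204.7337 Y142.8856
G01 X201.0418 Y140.4188
G01 X198.5750 Y136.7269
G01 X197.7088 Y132.3721
G01 X198.5750 Y128.0173
G01 X201.0418 Y124.3254
G01 X204.7337 Y121.8586
G01 X209.0885 Y120.9924
G01 X213.4433 Y121.8586
G01 X217.1352 Y124.3254
G01 X219.6020 Y128.0173
G01 X220.4682 Y132.3721
M5
G0 X26.7675 Y20.7844
M3 S867
G01 X145.0075 Y26.3848 F1755
G01 X56.8129 Y57.2791
G01 X63.7203 Y106.8195
G01 X204.9260 Y54.3936
M5
G0 X41.8043 Y130.4963
M3 S218
G01 X40.4562 Y137.2739 F4841
G01 X36.6170 Y143.0197
G01 X30.8712 Y146.8589
G01 X24.0936 Y148.2070
G01 X17.3160 Y146.8589
G01 X11.5702 Y143.0197
G01 X7.7310 Y137.2739
G01 X6.3829 Y130.4963
G01 X7.7310 Y123.7187
G01 X11.5702 Y117.9729
G01 X17.3160 Y114.1337
G01 X24.0936 Y112.7856
G01 X30.8712 Y114.1337
G01 X36.6170 Y117.9729
G01 X40.4562 Y123.7187
G01 X41.8043 Y130.4963
M5
G0 X57.7700 Y177.3015
M3 S867
G01 X55.3062 Y173.6274 F1755
G01 X50.8975 Y173.2629
G01 X47.8638 Y176.4825
G01 X48.4895 Y180.8617
G01 X52.3034 Y183.1030
G01 X56.4336 Y181.5185
G01 X57.7700 Y177.3015
M5
G0 X0.0000 Y0.0000

Since the viewBox matches the mm dimensions, user units are millimetres directly. The only transform is the Y-flip y_m = 242.2561 − y_svg.

Shape 1 is a rectangle drawn with `<path>`. Its stroke #ff00ff means cut at S867, F1755. After flipping Y the toolpath is (17.5539,139.0677) → (110.7676,139.0677) → (110.7676,19.7757) → (17.5539,19.7757) → (17.5539,139.0677), returning to the start.

Shape 2 is a circle drawn with `<circle>`. Its stroke #ff8800 means engrave at S218, F4841. After flipping Y the toolpath is (220.4682,132.3721) → (219.6020,136.7269) → (217.1352,140.4188) → (213.4433,142.8856) → (209.0885,143.7518) → (204.7337,142.8856) → (201.0418,140.4188) → (198.5750,136.7269) → (197.7088,132.3721) → (198.5750,128.0173) → (201.0418,124.3254) → (204.7337,121.8586) → (209.0885,120.9924) → (213.4433,121.8586) → (217.1352,124.3254) → (219.6020,128.0173) → (220.4682,132.3721), returning to the start.

Shape 3 is a open polyline drawn with `<polyline>`. Its stroke #ff00ff means cut at S867, F1755. After flipping Y the toolpath is (26.7675,20.7844) → (145.0075,26.3848) → (56.8129,57.2791) → (63.7203,106.8195) → (204.9260,54.3936).

Shape 4 is a circle drawn with `<circle>`. Its stroke #ff8800 means engrave at S218, F4841. After flipping Y the toolpath is (41.8043,130.4963) → (40.4562,137.2739) → (36.6170,143.0197) → (30.8712,146.8589) → (24.0936,148.2070) → (17.3160,146.8589) → (11.5702,143.0197) → (7.7310,137.2739) → (6.3829,130.4963) → (7.7310,123.7187) → (11.5702,117.9729) → (17.3160,114.1337) → (24.0936,112.7856) → (30.8712,114.1337) → (36.6170,117.9729) → (40.4562,123.7187) → (41.8043,130.4963), returning to the start.

Shape 5 is a regular polygon drawn with `<path>`. Its stroke #ff00ff means cut at S867, F1755. After flipping Y the toolpath is (57.7700,177.3015) → (55.3062,173.6274) → (50.8975,173.2629) → (47.8638,176.4825) → (48.4895,180.8617) → (52.3034,183.1030) → (56.4336,181.5185) → (57.7700,177.3015), returning to the start.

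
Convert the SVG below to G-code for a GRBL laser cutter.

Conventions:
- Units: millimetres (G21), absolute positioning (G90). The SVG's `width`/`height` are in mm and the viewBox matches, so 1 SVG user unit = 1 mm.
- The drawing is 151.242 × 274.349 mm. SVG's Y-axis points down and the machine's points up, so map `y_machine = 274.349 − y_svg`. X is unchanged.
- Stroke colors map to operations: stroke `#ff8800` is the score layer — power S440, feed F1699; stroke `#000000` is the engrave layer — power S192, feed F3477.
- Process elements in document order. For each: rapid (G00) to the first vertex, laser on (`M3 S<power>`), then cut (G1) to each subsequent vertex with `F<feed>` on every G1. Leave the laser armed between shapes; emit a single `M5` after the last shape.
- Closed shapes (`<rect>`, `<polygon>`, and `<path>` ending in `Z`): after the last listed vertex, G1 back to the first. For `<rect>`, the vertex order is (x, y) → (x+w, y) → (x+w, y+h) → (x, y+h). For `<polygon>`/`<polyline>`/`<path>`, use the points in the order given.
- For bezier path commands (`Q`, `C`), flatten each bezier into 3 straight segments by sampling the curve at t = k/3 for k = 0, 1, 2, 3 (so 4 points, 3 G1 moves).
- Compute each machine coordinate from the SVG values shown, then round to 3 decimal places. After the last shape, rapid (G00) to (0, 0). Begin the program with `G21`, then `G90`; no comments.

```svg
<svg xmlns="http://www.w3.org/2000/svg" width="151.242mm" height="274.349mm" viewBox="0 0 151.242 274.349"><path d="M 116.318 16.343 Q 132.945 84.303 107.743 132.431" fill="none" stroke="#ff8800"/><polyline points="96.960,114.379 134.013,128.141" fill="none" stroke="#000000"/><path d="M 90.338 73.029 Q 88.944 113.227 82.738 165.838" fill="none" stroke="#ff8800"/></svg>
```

Since the viewBox matches the mm dimensions, user units are millimetres directly. The only transform is the Y-flip y_m = 274.349 − y_svg.

Shape 1 is a quadratic bezier drawn with `<path>`. Its stroke #ff8800 means score at S440, F1699. After flipping Y the toolpath is (116.318,258.006) → (122.755,214.903) → (119.897,176.207) → (107.743,141.918).

Shape 2 is a line segment drawn with `<polyline>`. Its stroke #000000 means engrave at S192, F3477. After flipping Y the toolpath is (96.960,159.970) → (134.013,146.208).

Shape 3 is a quadratic bezier drawn with `<path>`. Its stroke #ff8800 means score at S440, F1699. After flipping Y the toolpath is (90.338,201.320) → (88.874,173.142) → (86.341,142.206) → (82.738,108.511).

G21
G90
G00 X116.318 Y258.006
M3 S440
G1 X122.755 Y214.903 F1699
G1 X119.897 Y176.207 F1699
G1 X107.743 Y141.918 F1699
G00 X96.960 Y159.970
M3 S192
G1 X134.013 Y146.208 F3477
G00 X90.338 Y201.320
M3 S440
G1 X88.874 Y173.142 F1699
G1 X86.341 Y142.206 F1699
G1 X82.738 Y108.511 F1699
M5
G00 X0.000 Y0.000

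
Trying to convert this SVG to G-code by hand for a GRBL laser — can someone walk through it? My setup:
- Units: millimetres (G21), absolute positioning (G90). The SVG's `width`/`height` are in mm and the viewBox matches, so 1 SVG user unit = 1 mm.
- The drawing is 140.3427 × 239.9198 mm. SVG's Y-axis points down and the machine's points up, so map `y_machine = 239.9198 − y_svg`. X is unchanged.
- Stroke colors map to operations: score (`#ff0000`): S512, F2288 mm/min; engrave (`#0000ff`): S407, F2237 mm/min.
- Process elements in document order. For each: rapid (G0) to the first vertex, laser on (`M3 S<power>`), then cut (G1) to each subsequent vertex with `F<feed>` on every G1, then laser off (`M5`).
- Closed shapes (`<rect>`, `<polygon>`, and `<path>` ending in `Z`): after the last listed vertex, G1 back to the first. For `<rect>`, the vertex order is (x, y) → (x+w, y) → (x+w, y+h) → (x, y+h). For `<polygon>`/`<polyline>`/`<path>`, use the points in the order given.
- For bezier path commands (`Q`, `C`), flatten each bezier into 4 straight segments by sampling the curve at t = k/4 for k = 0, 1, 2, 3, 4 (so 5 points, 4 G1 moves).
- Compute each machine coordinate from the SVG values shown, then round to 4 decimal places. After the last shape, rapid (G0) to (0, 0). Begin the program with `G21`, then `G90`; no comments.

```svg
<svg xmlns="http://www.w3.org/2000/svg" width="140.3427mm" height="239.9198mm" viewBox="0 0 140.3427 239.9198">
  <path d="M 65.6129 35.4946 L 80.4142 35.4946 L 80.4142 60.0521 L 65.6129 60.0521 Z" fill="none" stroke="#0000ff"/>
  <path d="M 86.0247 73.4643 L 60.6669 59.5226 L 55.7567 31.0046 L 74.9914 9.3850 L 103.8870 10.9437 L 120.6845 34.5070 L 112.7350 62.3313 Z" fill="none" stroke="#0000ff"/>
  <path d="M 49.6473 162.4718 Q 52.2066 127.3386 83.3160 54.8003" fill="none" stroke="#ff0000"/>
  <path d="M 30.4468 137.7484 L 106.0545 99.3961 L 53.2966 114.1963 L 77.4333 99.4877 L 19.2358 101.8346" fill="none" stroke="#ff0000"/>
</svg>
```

Since the viewBox matches the mm dimensions, user units are millimetres directly. The only transform is the Y-flip y_m = 239.9198 − y_svg.

Shape 1 is a rectangle drawn with `<path>`. Its stroke #0000ff means engrave at S407, F2237. After flipping Y the toolpath is (65.6129,204.4252) → (80.4142,204.4252) → (80.4142,179.8677) → (65.6129,179.8677) → (65.6129,204.4252), returning to the start.

Shape 2 is a regular polygon drawn with `<path>`. Its stroke #0000ff means engrave at S407, F2237. After flipping Y the toolpath is (86.0247,166.4555) → (60.6669,180.3972) → (55.7567,208.9152) → (74.9914,230.5348) → (103.8870,228.9761) → (120.6845,205.4128) → (112.7350,177.5885) → (86.0247,166.4555), returning to the start.

Shape 3 is a quadratic bezier drawn with `<path>`. Its stroke #ff0000 means score at S512, F2288. After flipping Y the toolpath is (49.6473,77.4480) → (52.7113,97.3524) → (59.3441,121.9325) → (69.5457,151.1882) → (83.3160,185.1195).

Shape 4 is a open polyline drawn with `<path>`. Its stroke #ff0000 means score at S512, F2288. After flipping Y the toolpath is (30.4468,102.1714) → (106.0545,140.5237) → (53.2966,125.7235) → (77.4333,140.4321) → (19.2358,138.0852).

G21
G90
G0 X65.6129 Y204.4252
M3 S407
G1 X80.4142 Y204.4252 F2237
G1 X80.4142 Y179.8677 F2237
G1 X65.6129 Y179.8677 F2237
G1 X65.6129 Y204.4252 F2237
M5
G0 X86.0247 Y166.4555
M3 S407
G1 X60.6669 Y180.3972 F2237
G1 X55.7567 Y208.9152 F2237
G1 X74.9914 Y230.5348 F2237
G1 X103.8870 Y228.9761 F2237
G1 X120.6845 Y205.4128 F2237
G1 X112.7350 Y177.5885 F2237
G1 X86.0247 Y166.4555 F2237
M5
G0 X49.6473 Y77.4480
M3 S512
G1 X52.7113 Y97.3524 F2288
G1 X59.3441 Y121.9325 F2288
G1 X69.5457 Y151.1882 F2288
G1 X83.3160 Y185.1195 F2288
M5
G0 X30.4468 Y102.1714
M3 S512
G1 X106.0545 Y140.5237 F2288
G1 X53.2966 Y125.7235 F2288
G1 X77.4333 Y140.4321 F2288
G1 X19.2358 Y138.0852 F2288
M5
G0 X0.0000 Y0.0000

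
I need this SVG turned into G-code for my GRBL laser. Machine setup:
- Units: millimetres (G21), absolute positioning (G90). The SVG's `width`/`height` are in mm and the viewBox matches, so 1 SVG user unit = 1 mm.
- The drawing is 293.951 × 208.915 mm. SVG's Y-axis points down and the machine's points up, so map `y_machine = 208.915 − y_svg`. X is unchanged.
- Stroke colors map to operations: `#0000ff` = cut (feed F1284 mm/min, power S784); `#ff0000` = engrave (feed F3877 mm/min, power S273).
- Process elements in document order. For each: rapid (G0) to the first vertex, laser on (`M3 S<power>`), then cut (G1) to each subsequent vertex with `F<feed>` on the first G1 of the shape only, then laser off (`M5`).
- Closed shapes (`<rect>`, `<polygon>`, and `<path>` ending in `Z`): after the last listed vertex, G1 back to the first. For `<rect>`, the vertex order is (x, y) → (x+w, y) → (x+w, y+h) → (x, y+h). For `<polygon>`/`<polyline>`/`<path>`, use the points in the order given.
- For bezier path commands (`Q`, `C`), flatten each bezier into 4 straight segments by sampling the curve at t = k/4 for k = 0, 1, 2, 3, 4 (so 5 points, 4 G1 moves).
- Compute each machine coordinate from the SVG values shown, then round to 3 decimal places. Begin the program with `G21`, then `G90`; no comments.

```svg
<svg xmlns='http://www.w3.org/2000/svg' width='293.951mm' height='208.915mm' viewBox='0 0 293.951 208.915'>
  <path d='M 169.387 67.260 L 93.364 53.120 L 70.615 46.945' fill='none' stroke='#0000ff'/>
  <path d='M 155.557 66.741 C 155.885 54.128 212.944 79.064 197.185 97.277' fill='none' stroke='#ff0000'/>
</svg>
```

G21
G90
G0 X169.387 Y141.655
M3 S784
G1 X93.364 Y155.795 F1284
G1 X70.615 Y161.970
M5
G0 X155.557 Y142.174
M3 S273
G1 X164.416 Y145.285 F3877
G1 X182.404 Y138.466
G1 X197.375 Y125.867
G1 X197.185 Y111.638
M5

viewBox `0 0 293.951 208.915` with mm width/height → 1 unit = 1 mm. Flip: y_m = 208.915 − y_svg.

**Shape 1** — `<path>` open polyline, stroke `#0000ff` → cut (S784, F1284). Machine vertices: (169.387,141.655) → (93.364,155.795) → (70.615,161.970). Open path.

**Shape 2** — `<path>` cubic bezier, stroke `#ff0000` → engrave (S273, F3877). Control points (SVG): P0=(155.557,66.741), P1=(155.885,54.128), P2=(212.944,79.064), P3=(197.185,97.277); sampled at t=k/4. Machine vertices: (155.557,142.174) → (164.416,145.285) → (182.404,138.466) → (197.375,125.867) → (197.185,111.638). Open path.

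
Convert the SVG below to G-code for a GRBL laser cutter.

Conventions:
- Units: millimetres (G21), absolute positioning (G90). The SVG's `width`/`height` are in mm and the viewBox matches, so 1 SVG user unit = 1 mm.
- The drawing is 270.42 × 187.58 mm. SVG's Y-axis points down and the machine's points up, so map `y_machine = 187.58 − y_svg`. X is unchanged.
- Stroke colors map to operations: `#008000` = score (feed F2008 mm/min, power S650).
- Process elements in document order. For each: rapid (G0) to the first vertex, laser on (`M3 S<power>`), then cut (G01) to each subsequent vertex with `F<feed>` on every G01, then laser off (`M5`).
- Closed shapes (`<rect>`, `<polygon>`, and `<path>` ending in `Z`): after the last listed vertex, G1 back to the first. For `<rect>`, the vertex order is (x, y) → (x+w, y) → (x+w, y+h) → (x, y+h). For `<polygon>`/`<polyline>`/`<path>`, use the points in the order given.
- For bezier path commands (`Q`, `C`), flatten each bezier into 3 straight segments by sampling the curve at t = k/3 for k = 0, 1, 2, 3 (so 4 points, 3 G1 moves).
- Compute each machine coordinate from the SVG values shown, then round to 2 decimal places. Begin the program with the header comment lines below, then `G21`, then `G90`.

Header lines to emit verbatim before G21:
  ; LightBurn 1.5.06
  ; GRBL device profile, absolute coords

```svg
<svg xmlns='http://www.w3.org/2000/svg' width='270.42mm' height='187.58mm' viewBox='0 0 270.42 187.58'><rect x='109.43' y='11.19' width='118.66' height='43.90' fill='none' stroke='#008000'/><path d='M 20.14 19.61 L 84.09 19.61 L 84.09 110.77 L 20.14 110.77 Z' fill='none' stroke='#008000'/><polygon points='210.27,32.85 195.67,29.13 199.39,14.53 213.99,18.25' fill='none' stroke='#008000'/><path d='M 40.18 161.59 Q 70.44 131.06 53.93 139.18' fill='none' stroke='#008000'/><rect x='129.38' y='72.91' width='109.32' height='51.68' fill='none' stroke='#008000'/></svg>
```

; LightBurn 1.5.06
; GRBL device profile, absolute coords
G21
G90
G0 X109.43 Y176.39
M3 S650
G01 X228.09 Y176.39 F2008
G01 X228.09 Y132.49 F2008
G01 X109.43 Y132.49 F2008
G01 X109.43 Y176.39 F2008
M5
G0 X20.14 Y167.97
M3 S650
G01 X84.09 Y167.97 F2008
G01 X84.09 Y76.81 F2008
G01 X20.14 Y76.81 F2008
G01 X20.14 Y167.97 F2008
M5
G0 X210.27 Y154.73
M3 S650
G01 X195.67 Y158.45 F2008
G01 X199.39 Y173.05 F2008
G01 X213.99 Y169.33 F2008
G01 X210.27 Y154.73 F2008
M5
G0 X40.18 Y25.99
M3 S650
G01 X55.16 Y42.05 F2008
G01 X59.74 Y49.52 F2008
G01 X53.93 Y48.40 F2008
M5
G0 X129.38 Y114.67
M3 S650
G01 X238.70 Y114.67 F2008
G01 X238.70 Y62.99 F2008
G01 X129.38 Y62.99 F2008
G01 X129.38 Y114.67 F2008
M5

Since the viewBox matches the mm dimensions, user units are millimetres directly. The only transform is the Y-flip y_m = 187.58 − y_svg.

Shape 1 is a rectangle drawn with `<rect>`. Its stroke #008000 means score at S650, F2008. After flipping Y the toolpath is (109.43,176.39) → (228.09,176.39) → (228.09,132.49) → (109.43,132.49) → (109.43,176.39), returning to the start.

Shape 2 is a rectangle drawn with `<path>`. Its stroke #008000 means score at S650, F2008. After flipping Y the toolpath is (20.14,167.97) → (84.09,167.97) → (84.09,76.81) → (20.14,76.81) → (20.14,167.97), returning to the start.

Shape 3 is a regular polygon drawn with `<polygon>`. Its stroke #008000 means score at S650, F2008. After flipping Y the toolpath is (210.27,154.73) → (195.67,158.45) → (199.39,173.05) → (213.99,169.33) → (210.27,154.73), returning to the start.

Shape 4 is a quadratic bezier drawn with `<path>`. Its stroke #008000 means score at S650, F2008. After flipping Y the toolpath is (40.18,25.99) → (55.16,42.05) → (59.74,49.52) → (53.93,48.40).

Shape 5 is a rectangle drawn with `<rect>`. Its stroke #008000 means score at S650, F2008. After flipping Y the toolpath is (129.38,114.67) → (238.70,114.67) → (238.70,62.99) → (129.38,62.99) → (129.38,114.67), returning to the start.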